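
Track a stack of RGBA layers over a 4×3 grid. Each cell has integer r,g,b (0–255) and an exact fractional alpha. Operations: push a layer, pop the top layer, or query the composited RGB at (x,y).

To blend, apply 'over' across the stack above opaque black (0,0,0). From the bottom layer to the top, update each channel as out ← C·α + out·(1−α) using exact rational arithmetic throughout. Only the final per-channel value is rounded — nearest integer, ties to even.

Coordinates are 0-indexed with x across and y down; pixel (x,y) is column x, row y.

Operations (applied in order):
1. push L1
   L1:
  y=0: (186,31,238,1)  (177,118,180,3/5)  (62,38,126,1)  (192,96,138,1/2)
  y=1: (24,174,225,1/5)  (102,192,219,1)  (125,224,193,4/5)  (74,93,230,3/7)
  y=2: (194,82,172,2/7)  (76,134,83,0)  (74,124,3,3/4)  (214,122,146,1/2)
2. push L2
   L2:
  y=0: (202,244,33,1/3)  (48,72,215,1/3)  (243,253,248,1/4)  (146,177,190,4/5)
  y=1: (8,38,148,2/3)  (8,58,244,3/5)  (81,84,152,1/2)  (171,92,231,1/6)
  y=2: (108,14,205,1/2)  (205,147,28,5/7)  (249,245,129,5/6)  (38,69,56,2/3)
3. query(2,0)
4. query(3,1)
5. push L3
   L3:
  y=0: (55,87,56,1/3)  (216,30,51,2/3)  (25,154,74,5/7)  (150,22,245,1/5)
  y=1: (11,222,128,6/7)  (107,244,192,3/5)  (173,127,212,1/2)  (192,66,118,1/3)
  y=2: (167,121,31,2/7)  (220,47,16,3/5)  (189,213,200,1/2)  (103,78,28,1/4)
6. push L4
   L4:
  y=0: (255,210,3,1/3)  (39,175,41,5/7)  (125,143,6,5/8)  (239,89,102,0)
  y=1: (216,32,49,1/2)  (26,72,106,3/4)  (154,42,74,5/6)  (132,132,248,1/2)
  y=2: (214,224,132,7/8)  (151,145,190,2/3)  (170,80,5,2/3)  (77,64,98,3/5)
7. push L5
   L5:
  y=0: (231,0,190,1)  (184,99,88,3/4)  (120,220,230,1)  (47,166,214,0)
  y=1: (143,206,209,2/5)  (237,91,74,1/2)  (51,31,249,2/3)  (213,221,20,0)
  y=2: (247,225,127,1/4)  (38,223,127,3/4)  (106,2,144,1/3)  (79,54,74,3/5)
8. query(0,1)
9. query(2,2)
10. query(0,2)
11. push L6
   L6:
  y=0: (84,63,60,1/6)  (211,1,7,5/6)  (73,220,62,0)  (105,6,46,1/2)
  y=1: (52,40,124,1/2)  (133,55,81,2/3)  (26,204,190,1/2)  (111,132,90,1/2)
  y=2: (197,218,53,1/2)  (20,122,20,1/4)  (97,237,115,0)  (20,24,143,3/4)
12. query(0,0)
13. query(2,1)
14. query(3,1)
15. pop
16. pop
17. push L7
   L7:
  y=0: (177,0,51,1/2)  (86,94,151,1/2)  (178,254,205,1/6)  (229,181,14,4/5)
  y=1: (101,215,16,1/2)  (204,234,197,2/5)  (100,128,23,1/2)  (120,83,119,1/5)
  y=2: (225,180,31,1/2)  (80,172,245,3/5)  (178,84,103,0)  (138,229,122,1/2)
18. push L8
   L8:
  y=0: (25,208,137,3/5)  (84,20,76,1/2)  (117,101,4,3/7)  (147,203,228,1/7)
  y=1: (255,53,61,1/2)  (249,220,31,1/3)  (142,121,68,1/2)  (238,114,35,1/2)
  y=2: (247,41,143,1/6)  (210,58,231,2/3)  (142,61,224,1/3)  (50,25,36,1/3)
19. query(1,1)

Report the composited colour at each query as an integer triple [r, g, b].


(2,0) stack=L1,L2; from [0,0,0]:
L1 α=1: [62, 38, 126]
L2 α=1/4: [429/4, 367/4, 313/2]
= [107, 92, 156]

at x=3,y=1 over L1,L2:
+L1 (α=3/7) → [222/7, 279/7, 690/7]
+L2 (α=1/6) → [769/14, 2039/42, 1689/14]
→ [55, 49, 121]

query (0,1) [L1,L2,L3,L4,L5] — begin 0,0,0
L1 α=1/5: [24/5, 174/5, 45]
L2 α=2/3: [104/15, 554/15, 341/3]
L3 α=6/7: [1094/105, 20534/105, 2645/21]
L4 α=1/2: [11887/105, 11947/105, 1837/21]
L5 α=2/5: [21897/175, 26367/175, 4763/35]
rounded: [125, 151, 136]

query (2,2) [L1,L2,L3,L4,L5] — begin 0,0,0
L1 α=3/4: [111/2, 93, 9/4]
L2 α=5/6: [867/4, 659/3, 863/8]
L3 α=1/2: [1623/8, 649/3, 2463/16]
L4 α=2/3: [4343/24, 1129/9, 2623/48]
L5 α=1/3: [5615/36, 2276/27, 6079/72]
rounded: [156, 84, 84]

query (0,2) [L1,L2,L3,L4,L5] — begin 0,0,0
L1 α=2/7: [388/7, 164/7, 344/7]
L2 α=1/2: [572/7, 131/7, 1779/14]
L3 α=2/7: [5198/49, 2349/49, 9763/98]
L4 α=7/8: [9825/49, 79181/392, 100315/784]
L5 α=1/4: [20789/98, 325743/1568, 400513/3136]
rounded: [212, 208, 128]

at x=0,y=0 over L1,L2,L3,L4,L5,L6:
L1 α=1: [186, 31, 238]
L2 α=1/3: [574/3, 102, 509/3]
L3 α=1/3: [1313/9, 97, 1186/9]
L4 α=1/3: [4921/27, 404/3, 2399/27]
L5 α=1: [231, 0, 190]
L6 α=1/6: [413/2, 21/2, 505/3]
rounded: [206, 10, 168]

query (2,1) [L1,L2,L3,L4,L5,L6] — begin 0,0,0
+L1 (α=4/5) → [100, 896/5, 772/5]
+L2 (α=1/2) → [181/2, 658/5, 766/5]
+L3 (α=1/2) → [527/4, 1293/10, 913/5]
+L4 (α=5/6) → [3607/24, 1131/20, 921/10]
+L5 (α=2/3) → [6055/72, 2371/60, 1967/10]
+L6 (α=1/2) → [7927/144, 14611/120, 3867/20]
= [55, 122, 193]

(3,1) stack=L1,L2,L3,L4,L5,L6; from [0,0,0]:
L1 α=3/7: [222/7, 279/7, 690/7]
L2 α=1/6: [769/14, 2039/42, 1689/14]
L3 α=1/3: [2113/21, 3425/63, 2515/21]
L4 α=1/2: [4885/42, 11741/126, 7723/42]
L5 α=0: [4885/42, 11741/126, 7723/42]
L6 α=1/2: [9547/84, 28373/252, 11503/84]
rounded: [114, 113, 137]

query (1,1) [L1,L2,L3,L4,L7,L8] — begin 0,0,0
L1 α=1: [102, 192, 219]
L2 α=3/5: [228/5, 558/5, 234]
L3 α=3/5: [2061/25, 4776/25, 1044/5]
L4 α=3/4: [4011/100, 2544/25, 1317/10]
L7 α=2/5: [52833/500, 19332/125, 7891/50]
L8 α=1/3: [38361/250, 66164/375, 8666/75]
= [153, 176, 116]


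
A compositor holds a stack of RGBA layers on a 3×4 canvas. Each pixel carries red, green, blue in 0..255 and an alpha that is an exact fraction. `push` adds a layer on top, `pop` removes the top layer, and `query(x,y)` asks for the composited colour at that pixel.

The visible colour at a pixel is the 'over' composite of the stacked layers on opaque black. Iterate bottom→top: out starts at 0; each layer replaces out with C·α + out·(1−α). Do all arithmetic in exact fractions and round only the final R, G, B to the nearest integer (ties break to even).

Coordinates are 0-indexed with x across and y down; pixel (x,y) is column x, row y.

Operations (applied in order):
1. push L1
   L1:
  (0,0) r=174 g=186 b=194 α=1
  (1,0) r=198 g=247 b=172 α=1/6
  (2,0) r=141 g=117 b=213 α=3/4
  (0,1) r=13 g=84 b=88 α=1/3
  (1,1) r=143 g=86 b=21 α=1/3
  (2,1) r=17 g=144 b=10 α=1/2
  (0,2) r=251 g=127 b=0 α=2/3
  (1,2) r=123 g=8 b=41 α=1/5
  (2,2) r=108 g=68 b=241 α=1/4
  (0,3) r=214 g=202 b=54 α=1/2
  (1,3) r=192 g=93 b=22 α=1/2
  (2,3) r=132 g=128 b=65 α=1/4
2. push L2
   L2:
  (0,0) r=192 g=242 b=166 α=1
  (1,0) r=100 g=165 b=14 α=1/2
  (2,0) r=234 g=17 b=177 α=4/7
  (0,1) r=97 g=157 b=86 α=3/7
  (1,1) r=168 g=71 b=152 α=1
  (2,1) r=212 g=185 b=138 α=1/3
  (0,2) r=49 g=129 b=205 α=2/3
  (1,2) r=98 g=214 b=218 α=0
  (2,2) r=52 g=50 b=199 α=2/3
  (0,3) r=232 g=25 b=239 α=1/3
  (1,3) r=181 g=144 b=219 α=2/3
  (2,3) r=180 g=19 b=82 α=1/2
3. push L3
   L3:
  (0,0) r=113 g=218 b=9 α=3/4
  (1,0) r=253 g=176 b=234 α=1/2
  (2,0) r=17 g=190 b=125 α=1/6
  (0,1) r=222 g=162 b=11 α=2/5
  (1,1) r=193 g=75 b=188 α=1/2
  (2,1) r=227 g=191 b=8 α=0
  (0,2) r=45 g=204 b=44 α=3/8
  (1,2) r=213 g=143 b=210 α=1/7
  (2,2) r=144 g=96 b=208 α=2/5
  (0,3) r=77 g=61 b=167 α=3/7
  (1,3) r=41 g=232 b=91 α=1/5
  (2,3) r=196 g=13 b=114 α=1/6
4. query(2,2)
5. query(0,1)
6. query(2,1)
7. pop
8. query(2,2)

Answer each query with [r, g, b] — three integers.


query (2,2) [L1,L2,L3] — begin 0,0,0
+L1 (α=1/4) → [27, 17, 241/4]
+L2 (α=2/3) → [131/3, 39, 611/4]
+L3 (α=2/5) → [419/5, 309/5, 3497/20]
rounded: [84, 62, 175]

(0,1) stack=L1,L2,L3; from [0,0,0]:
+L1 (α=1/3) → [13/3, 28, 88/3]
+L2 (α=3/7) → [925/21, 583/7, 1126/21]
+L3 (α=2/5) → [4033/35, 4017/35, 256/7]
rounded: [115, 115, 37]

at x=2,y=1 over L1,L2,L3:
+L1 (α=1/2) → [17/2, 72, 5]
+L2 (α=1/3) → [229/3, 329/3, 148/3]
+L3 (α=0) → [229/3, 329/3, 148/3]
= [76, 110, 49]

(2,2) stack=L1,L2; from [0,0,0]:
after L1 α=1/4: [27, 17, 241/4]
after L2 α=2/3: [131/3, 39, 611/4]
rounded: [44, 39, 153]


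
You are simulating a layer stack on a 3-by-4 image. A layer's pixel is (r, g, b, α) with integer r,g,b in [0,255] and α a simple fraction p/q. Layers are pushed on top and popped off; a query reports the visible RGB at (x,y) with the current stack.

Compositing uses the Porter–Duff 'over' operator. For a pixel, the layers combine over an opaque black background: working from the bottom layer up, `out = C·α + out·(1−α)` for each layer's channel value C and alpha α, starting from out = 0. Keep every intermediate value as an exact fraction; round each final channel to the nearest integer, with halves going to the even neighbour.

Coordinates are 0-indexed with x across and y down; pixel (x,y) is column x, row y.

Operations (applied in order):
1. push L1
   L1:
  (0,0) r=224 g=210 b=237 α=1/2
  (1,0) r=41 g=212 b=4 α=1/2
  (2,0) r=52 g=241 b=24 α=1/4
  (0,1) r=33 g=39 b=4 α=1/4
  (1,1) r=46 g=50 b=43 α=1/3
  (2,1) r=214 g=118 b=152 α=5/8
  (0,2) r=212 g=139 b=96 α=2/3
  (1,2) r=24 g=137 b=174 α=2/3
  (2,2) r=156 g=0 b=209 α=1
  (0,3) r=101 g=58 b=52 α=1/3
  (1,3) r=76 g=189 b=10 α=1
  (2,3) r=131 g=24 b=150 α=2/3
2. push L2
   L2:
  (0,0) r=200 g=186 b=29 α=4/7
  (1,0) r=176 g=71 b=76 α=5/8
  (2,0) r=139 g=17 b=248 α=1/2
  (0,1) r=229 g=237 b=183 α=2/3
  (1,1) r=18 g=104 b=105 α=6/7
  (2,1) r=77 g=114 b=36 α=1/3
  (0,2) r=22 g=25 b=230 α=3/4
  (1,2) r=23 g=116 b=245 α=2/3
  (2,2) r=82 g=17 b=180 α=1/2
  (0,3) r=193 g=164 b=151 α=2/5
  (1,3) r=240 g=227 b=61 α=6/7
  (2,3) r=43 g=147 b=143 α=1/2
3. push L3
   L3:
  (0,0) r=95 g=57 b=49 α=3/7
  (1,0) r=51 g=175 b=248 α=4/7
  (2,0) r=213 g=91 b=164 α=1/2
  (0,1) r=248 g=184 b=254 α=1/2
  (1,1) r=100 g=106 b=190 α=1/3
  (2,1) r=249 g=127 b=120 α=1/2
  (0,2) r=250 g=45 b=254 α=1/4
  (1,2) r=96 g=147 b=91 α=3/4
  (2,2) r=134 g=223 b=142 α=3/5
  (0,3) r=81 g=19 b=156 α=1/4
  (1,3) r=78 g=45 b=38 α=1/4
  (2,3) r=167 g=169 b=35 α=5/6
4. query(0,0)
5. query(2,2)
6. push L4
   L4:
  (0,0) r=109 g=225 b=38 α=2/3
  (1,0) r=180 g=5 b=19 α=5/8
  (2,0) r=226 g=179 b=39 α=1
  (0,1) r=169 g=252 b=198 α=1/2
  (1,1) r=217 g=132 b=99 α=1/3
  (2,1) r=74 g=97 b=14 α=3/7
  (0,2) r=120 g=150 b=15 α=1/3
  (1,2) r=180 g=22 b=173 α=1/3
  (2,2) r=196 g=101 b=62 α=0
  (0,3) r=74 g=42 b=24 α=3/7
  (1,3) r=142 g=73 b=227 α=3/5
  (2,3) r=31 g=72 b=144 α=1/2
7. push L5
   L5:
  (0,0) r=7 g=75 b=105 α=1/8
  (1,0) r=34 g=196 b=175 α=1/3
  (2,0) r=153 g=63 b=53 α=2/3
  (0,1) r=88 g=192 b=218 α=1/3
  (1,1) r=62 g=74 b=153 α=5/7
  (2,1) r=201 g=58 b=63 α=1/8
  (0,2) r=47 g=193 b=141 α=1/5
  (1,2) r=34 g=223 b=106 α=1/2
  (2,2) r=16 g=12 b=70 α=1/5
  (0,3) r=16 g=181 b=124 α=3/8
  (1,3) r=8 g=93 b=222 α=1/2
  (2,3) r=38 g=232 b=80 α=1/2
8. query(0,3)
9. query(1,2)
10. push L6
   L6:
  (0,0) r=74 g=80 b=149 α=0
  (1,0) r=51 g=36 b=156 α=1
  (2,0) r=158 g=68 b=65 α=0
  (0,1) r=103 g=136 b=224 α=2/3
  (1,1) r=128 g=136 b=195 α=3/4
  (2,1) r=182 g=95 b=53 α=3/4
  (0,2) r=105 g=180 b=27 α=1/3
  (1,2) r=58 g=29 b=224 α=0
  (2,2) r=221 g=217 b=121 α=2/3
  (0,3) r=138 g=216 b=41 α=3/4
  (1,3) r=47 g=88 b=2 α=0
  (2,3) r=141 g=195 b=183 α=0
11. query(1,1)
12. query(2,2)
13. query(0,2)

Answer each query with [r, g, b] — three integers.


(0,0) stack=L1,L2,L3; from [0,0,0]:
after L1 α=1/2: [112, 105, 237/2]
after L2 α=4/7: [1136/7, 1059/7, 943/14]
after L3 α=3/7: [6539/49, 5433/49, 2915/49]
rounded: [133, 111, 59]

query (2,2) [L1,L2,L3] — begin 0,0,0
L1 α=1: [156, 0, 209]
L2 α=1/2: [119, 17/2, 389/2]
L3 α=3/5: [128, 686/5, 163]
→ [128, 137, 163]

(0,3) stack=L1,L2,L3,L4,L5; from [0,0,0]:
after L1 α=1/3: [101/3, 58/3, 52/3]
after L2 α=2/5: [487/5, 386/5, 354/5]
after L3 α=1/4: [933/10, 1253/20, 921/10]
after L4 α=3/7: [2976/35, 269/5, 2202/35]
after L5 α=3/8: [414/7, 203/2, 2403/28]
→ [59, 102, 86]

(1,2) stack=L1,L2,L3,L4,L5; from [0,0,0]:
L1 α=2/3: [16, 274/3, 116]
L2 α=2/3: [62/3, 970/9, 202]
L3 α=3/4: [463/6, 4939/36, 475/4]
L4 α=1/3: [1003/9, 5335/54, 821/6]
L5 α=1/2: [1309/18, 17377/108, 1457/12]
= [73, 161, 121]

at x=1,y=1 over L1,L2,L3,L4,L5,L6:
after L1 α=1/3: [46/3, 50/3, 43/3]
after L2 α=6/7: [370/21, 1922/21, 1933/21]
after L3 α=1/3: [2840/63, 6070/63, 7856/63]
after L4 α=1/3: [19351/189, 20456/189, 21949/189]
after L5 α=5/7: [97292/1323, 110842/1323, 188483/1323]
after L6 α=3/4: [151331/1323, 325313/2646, 481219/2646]
= [114, 123, 182]

(2,2) stack=L1,L2,L3,L4,L5,L6; from [0,0,0]:
after L1 α=1: [156, 0, 209]
after L2 α=1/2: [119, 17/2, 389/2]
after L3 α=3/5: [128, 686/5, 163]
after L4 α=0: [128, 686/5, 163]
after L5 α=1/5: [528/5, 2804/25, 722/5]
after L6 α=2/3: [2738/15, 13654/75, 644/5]
= [183, 182, 129]

query (0,2) [L1,L2,L3,L4,L5,L6] — begin 0,0,0
after L1 α=2/3: [424/3, 278/3, 64]
after L2 α=3/4: [311/6, 503/12, 377/2]
after L3 α=1/4: [811/8, 683/16, 1639/8]
after L4 α=1/3: [1291/12, 1883/24, 1699/12]
after L5 α=1/5: [1432/15, 3041/30, 2122/15]
after L6 α=1/3: [4439/45, 5741/45, 4649/45]
= [99, 128, 103]


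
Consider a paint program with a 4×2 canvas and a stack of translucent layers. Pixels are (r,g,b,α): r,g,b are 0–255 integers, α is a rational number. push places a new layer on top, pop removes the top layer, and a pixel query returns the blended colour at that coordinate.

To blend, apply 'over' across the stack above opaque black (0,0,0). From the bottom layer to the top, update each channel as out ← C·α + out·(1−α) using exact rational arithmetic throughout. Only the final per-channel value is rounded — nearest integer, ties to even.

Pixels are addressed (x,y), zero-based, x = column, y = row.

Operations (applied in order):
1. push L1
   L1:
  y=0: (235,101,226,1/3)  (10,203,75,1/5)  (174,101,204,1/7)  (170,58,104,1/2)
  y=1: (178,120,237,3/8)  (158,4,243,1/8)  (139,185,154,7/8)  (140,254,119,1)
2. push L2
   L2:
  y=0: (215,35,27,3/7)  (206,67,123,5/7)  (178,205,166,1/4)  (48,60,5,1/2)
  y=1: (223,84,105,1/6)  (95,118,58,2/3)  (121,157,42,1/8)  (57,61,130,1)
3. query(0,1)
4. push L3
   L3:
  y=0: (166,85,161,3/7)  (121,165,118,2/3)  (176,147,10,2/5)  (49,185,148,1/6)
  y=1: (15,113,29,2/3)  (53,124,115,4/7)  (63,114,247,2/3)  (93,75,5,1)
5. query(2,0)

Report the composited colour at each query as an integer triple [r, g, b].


query (0,1) [L1,L2] — begin 0,0,0
L1 α=3/8: [267/4, 45, 711/8]
L2 α=1/6: [2227/24, 103/2, 1465/16]
= [93, 52, 92]

at x=2,y=0 over L1,L2,L3:
L1 α=1/7: [174/7, 101/7, 204/7]
L2 α=1/4: [442/7, 869/14, 887/14]
L3 α=2/5: [758/7, 6723/70, 2941/70]
= [108, 96, 42]


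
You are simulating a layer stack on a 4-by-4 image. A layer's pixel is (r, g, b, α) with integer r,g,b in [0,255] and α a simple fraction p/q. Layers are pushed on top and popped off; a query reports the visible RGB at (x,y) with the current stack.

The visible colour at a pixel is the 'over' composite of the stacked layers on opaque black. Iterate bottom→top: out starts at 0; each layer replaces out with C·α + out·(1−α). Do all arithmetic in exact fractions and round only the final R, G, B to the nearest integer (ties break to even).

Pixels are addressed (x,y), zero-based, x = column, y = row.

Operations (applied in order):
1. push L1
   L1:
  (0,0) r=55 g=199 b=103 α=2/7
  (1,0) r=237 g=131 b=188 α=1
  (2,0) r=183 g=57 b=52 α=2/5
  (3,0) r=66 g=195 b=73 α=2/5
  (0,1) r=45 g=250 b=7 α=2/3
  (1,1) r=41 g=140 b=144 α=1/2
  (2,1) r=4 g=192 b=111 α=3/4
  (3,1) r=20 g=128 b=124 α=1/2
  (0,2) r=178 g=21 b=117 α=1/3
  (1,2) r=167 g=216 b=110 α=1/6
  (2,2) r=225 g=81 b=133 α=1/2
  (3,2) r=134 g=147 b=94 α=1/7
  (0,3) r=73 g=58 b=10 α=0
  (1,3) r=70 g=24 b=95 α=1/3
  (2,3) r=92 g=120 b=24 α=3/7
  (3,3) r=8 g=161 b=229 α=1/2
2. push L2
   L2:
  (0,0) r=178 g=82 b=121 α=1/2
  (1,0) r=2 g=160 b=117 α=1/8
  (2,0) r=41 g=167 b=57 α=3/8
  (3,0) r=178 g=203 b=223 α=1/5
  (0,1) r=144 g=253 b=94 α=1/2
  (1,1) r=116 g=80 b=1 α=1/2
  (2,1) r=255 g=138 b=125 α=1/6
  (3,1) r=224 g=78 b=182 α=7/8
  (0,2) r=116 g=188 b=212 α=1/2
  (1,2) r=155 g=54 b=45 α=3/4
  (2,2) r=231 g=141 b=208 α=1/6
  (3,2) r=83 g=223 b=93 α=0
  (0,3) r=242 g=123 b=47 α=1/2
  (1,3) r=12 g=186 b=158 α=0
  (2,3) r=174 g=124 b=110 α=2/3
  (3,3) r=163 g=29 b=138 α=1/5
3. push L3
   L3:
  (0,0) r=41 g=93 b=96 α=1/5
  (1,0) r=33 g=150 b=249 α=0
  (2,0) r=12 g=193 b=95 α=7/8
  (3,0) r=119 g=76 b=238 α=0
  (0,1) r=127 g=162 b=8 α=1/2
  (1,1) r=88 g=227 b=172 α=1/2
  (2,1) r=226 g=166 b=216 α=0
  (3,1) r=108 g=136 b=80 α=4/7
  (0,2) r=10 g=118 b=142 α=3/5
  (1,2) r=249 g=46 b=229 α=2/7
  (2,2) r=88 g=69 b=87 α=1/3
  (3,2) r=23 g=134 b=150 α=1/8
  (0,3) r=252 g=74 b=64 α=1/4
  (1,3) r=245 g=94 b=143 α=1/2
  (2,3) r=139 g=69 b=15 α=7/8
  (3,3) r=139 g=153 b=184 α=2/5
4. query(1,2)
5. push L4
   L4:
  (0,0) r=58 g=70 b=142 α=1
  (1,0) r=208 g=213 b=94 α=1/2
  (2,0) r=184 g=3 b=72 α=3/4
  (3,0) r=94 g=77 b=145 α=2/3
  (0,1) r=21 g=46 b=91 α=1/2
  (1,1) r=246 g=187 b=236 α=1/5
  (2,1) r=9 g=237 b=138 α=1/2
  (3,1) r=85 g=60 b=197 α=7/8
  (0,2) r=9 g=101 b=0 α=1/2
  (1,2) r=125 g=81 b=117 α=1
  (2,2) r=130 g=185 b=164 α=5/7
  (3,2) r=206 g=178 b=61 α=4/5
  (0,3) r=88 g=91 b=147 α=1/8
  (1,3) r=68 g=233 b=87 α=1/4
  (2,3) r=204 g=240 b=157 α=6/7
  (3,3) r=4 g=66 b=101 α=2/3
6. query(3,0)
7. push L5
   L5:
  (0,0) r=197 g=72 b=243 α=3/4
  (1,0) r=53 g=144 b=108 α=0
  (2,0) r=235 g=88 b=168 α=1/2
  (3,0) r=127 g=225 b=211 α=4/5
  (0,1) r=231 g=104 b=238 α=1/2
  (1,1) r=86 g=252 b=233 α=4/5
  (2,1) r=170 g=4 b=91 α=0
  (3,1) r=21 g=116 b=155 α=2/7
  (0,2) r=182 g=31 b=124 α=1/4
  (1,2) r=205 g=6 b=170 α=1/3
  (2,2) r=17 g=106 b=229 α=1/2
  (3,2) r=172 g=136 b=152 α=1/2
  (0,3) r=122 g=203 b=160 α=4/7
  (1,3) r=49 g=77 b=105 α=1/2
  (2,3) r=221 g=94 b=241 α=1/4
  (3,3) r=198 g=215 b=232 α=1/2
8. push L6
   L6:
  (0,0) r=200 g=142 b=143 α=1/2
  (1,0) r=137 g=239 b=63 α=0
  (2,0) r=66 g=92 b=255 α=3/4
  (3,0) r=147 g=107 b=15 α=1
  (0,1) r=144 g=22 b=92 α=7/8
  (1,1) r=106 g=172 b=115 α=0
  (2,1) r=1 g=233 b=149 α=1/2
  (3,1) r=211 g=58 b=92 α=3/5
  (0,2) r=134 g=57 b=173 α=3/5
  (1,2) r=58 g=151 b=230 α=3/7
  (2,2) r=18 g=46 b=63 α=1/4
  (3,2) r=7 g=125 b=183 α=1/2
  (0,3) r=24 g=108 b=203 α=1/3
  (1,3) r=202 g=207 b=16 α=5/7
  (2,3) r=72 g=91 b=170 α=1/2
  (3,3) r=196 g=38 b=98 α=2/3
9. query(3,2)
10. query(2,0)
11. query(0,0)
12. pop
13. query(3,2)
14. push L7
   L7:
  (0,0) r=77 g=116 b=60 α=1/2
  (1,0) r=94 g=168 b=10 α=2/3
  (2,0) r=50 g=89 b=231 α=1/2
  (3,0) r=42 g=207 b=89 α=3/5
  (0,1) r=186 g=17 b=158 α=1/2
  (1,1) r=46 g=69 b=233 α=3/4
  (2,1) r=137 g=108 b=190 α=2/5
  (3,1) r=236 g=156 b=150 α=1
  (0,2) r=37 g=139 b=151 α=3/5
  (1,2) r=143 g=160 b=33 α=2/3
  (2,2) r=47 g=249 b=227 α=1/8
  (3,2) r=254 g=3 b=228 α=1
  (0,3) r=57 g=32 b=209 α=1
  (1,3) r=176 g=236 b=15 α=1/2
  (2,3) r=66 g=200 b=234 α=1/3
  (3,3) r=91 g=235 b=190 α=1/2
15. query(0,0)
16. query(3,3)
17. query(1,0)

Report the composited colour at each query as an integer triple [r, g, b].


(1,2) stack=L1,L2,L3; from [0,0,0]:
after L1 α=1/6: [167/6, 36, 55/3]
after L2 α=3/4: [2957/24, 99/2, 115/3]
after L3 α=2/7: [26737/168, 97/2, 1949/21]
= [159, 48, 93]

query (3,0) [L1,L2,L3,L4] — begin 0,0,0
+L1 (α=2/5) → [132/5, 78, 146/5]
+L2 (α=1/5) → [1418/25, 103, 1699/25]
+L3 (α=0) → [1418/25, 103, 1699/25]
+L4 (α=2/3) → [6118/75, 257/3, 2983/25]
→ [82, 86, 119]

at x=3,y=2 over L1,L2,L3,L4,L5,L6:
after L1 α=1/7: [134/7, 21, 94/7]
after L2 α=0: [134/7, 21, 94/7]
after L3 α=1/8: [157/8, 281/8, 61/2]
after L4 α=4/5: [6749/40, 5977/40, 549/10]
after L5 α=1/2: [13629/80, 11417/80, 2069/20]
after L6 α=1/2: [14189/160, 21417/160, 5729/40]
rounded: [89, 134, 143]

at x=2,y=0 over L1,L2,L3,L4,L5,L6:
after L1 α=2/5: [366/5, 114/5, 104/5]
after L2 α=3/8: [489/8, 615/8, 275/8]
after L3 α=7/8: [1161/64, 11423/64, 5595/64]
after L4 α=3/4: [36489/256, 11999/256, 19419/256]
after L5 α=1/2: [96649/512, 34527/512, 62427/512]
after L6 α=3/4: [198025/2048, 175839/2048, 454107/2048]
rounded: [97, 86, 222]

query (0,0) [L1,L2,L3,L4,L5,L6] — begin 0,0,0
L1 α=2/7: [110/7, 398/7, 206/7]
L2 α=1/2: [678/7, 486/7, 1053/14]
L3 α=1/5: [2999/35, 519/7, 2778/35]
L4 α=1: [58, 70, 142]
L5 α=3/4: [649/4, 143/2, 871/4]
L6 α=1/2: [1449/8, 427/4, 1443/8]
rounded: [181, 107, 180]

query (3,2) [L1,L2,L3,L4,L5] — begin 0,0,0
L1 α=1/7: [134/7, 21, 94/7]
L2 α=0: [134/7, 21, 94/7]
L3 α=1/8: [157/8, 281/8, 61/2]
L4 α=4/5: [6749/40, 5977/40, 549/10]
L5 α=1/2: [13629/80, 11417/80, 2069/20]
= [170, 143, 103]

at x=0,y=0 over L1,L2,L3,L4,L5,L7:
L1 α=2/7: [110/7, 398/7, 206/7]
L2 α=1/2: [678/7, 486/7, 1053/14]
L3 α=1/5: [2999/35, 519/7, 2778/35]
L4 α=1: [58, 70, 142]
L5 α=3/4: [649/4, 143/2, 871/4]
L7 α=1/2: [957/8, 375/4, 1111/8]
= [120, 94, 139]

(3,3) stack=L1,L2,L3,L4,L5,L7; from [0,0,0]:
+L1 (α=1/2) → [4, 161/2, 229/2]
+L2 (α=1/5) → [179/5, 351/5, 596/5]
+L3 (α=2/5) → [1927/25, 2583/25, 3628/25]
+L4 (α=2/3) → [709/25, 1961/25, 8678/75]
+L5 (α=1/2) → [5659/50, 3668/25, 13039/75]
+L7 (α=1/2) → [10209/100, 9543/50, 27289/150]
→ [102, 191, 182]

(1,0) stack=L1,L2,L3,L4,L5,L7; from [0,0,0]:
L1 α=1: [237, 131, 188]
L2 α=1/8: [1661/8, 1077/8, 1433/8]
L3 α=0: [1661/8, 1077/8, 1433/8]
L4 α=1/2: [3325/16, 2781/16, 2185/16]
L5 α=0: [3325/16, 2781/16, 2185/16]
L7 α=2/3: [2111/16, 2719/16, 835/16]
= [132, 170, 52]


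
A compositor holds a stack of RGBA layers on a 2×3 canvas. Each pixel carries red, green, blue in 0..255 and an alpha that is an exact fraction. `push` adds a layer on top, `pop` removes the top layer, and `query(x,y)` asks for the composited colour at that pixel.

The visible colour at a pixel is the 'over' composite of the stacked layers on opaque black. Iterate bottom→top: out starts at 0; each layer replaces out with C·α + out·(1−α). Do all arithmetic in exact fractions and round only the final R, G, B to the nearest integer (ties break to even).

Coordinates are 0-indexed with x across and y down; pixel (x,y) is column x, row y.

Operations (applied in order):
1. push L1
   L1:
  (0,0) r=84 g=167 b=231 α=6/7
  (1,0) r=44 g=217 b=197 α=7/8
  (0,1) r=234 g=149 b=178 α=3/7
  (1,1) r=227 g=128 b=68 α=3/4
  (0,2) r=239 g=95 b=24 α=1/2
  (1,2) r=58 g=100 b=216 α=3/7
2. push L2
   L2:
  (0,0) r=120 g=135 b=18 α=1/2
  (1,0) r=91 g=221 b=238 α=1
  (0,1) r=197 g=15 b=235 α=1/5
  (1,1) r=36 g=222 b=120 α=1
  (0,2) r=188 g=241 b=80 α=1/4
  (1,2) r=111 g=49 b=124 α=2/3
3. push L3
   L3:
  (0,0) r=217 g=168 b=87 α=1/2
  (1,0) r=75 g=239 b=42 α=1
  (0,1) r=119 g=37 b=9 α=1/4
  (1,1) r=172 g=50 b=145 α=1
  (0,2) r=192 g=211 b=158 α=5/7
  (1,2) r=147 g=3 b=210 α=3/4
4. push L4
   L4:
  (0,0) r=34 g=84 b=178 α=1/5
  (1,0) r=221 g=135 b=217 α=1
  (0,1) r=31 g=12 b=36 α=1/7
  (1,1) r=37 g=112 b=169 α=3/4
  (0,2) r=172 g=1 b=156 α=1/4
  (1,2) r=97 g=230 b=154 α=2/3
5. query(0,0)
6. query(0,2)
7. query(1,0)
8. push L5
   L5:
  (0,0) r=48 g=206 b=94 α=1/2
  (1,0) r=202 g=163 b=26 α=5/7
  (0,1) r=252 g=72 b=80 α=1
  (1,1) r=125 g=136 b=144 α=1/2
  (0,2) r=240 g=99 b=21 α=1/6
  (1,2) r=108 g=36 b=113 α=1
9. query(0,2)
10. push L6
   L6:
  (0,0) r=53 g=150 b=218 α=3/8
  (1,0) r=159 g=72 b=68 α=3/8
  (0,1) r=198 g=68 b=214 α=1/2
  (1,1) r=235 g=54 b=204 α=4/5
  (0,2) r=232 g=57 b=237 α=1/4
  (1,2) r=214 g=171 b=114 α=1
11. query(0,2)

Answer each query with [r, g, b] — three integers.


at x=0,y=0 over L1,L2,L3,L4:
L1 α=6/7: [72, 1002/7, 198]
L2 α=1/2: [96, 1947/14, 108]
L3 α=1/2: [313/2, 4299/28, 195/2]
L4 α=1/5: [132, 4887/35, 568/5]
= [132, 140, 114]

query (0,2) [L1,L2,L3,L4] — begin 0,0,0
+L1 (α=1/2) → [239/2, 95/2, 12]
+L2 (α=1/4) → [1093/8, 767/8, 29]
+L3 (α=5/7) → [4933/28, 4987/28, 848/7]
+L4 (α=1/4) → [19615/112, 14989/112, 909/7]
→ [175, 134, 130]

query (1,0) [L1,L2,L3,L4] — begin 0,0,0
L1 α=7/8: [77/2, 1519/8, 1379/8]
L2 α=1: [91, 221, 238]
L3 α=1: [75, 239, 42]
L4 α=1: [221, 135, 217]
rounded: [221, 135, 217]

query (0,2) [L1,L2,L3,L4,L5] — begin 0,0,0
after L1 α=1/2: [239/2, 95/2, 12]
after L2 α=1/4: [1093/8, 767/8, 29]
after L3 α=5/7: [4933/28, 4987/28, 848/7]
after L4 α=1/4: [19615/112, 14989/112, 909/7]
after L5 α=1/6: [124955/672, 86033/672, 782/7]
= [186, 128, 112]

query (0,2) [L1,L2,L3,L4,L5,L6] — begin 0,0,0
+L1 (α=1/2) → [239/2, 95/2, 12]
+L2 (α=1/4) → [1093/8, 767/8, 29]
+L3 (α=5/7) → [4933/28, 4987/28, 848/7]
+L4 (α=1/4) → [19615/112, 14989/112, 909/7]
+L5 (α=1/6) → [124955/672, 86033/672, 782/7]
+L6 (α=1/4) → [176923/896, 98801/896, 4005/28]
→ [197, 110, 143]


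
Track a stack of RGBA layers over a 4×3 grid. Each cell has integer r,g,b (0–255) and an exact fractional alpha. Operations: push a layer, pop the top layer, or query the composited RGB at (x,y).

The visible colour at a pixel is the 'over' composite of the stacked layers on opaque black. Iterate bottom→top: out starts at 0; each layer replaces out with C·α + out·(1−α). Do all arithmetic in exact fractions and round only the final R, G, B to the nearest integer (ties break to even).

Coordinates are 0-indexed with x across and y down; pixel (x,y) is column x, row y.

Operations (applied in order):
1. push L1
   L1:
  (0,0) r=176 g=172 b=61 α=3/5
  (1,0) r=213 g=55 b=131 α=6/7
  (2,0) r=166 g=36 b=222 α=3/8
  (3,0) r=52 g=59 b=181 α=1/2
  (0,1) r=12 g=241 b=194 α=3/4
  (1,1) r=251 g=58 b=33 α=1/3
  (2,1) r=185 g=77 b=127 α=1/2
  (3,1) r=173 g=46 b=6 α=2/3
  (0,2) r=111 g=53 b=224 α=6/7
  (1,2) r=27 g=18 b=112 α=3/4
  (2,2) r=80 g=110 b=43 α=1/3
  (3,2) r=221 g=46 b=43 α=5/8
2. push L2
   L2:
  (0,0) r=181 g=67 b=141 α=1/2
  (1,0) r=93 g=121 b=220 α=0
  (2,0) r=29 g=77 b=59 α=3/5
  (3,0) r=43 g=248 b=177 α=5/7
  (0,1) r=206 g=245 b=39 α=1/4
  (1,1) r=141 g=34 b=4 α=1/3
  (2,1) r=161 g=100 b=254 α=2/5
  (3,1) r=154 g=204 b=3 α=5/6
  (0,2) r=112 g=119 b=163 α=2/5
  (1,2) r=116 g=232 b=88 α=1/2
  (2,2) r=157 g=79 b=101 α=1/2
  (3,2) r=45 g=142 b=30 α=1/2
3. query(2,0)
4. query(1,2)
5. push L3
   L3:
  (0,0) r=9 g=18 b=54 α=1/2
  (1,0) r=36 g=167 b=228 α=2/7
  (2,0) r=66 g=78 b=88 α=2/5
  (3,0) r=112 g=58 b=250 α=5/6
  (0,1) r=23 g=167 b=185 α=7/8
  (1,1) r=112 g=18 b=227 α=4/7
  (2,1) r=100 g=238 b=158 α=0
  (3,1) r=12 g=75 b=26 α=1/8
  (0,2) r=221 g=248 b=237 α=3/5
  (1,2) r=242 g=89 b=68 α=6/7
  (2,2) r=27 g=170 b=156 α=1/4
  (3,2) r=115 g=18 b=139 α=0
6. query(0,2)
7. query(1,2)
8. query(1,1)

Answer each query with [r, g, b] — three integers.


at x=2,y=0 over L1,L2:
L1 α=3/8: [249/4, 27/2, 333/4]
L2 α=3/5: [423/10, 258/5, 687/10]
→ [42, 52, 69]

query (1,2) [L1,L2] — begin 0,0,0
+L1 (α=3/4) → [81/4, 27/2, 84]
+L2 (α=1/2) → [545/8, 491/4, 86]
→ [68, 123, 86]

(0,2) stack=L1,L2,L3; from [0,0,0]:
L1 α=6/7: [666/7, 318/7, 192]
L2 α=2/5: [3566/35, 524/7, 902/5]
L3 α=3/5: [30337/175, 6256/35, 5359/25]
→ [173, 179, 214]

at x=1,y=2 over L1,L2,L3:
+L1 (α=3/4) → [81/4, 27/2, 84]
+L2 (α=1/2) → [545/8, 491/4, 86]
+L3 (α=6/7) → [12161/56, 2627/28, 494/7]
rounded: [217, 94, 71]

(1,1) stack=L1,L2,L3; from [0,0,0]:
after L1 α=1/3: [251/3, 58/3, 11]
after L2 α=1/3: [925/9, 218/9, 26/3]
after L3 α=4/7: [2269/21, 62/3, 934/7]
→ [108, 21, 133]


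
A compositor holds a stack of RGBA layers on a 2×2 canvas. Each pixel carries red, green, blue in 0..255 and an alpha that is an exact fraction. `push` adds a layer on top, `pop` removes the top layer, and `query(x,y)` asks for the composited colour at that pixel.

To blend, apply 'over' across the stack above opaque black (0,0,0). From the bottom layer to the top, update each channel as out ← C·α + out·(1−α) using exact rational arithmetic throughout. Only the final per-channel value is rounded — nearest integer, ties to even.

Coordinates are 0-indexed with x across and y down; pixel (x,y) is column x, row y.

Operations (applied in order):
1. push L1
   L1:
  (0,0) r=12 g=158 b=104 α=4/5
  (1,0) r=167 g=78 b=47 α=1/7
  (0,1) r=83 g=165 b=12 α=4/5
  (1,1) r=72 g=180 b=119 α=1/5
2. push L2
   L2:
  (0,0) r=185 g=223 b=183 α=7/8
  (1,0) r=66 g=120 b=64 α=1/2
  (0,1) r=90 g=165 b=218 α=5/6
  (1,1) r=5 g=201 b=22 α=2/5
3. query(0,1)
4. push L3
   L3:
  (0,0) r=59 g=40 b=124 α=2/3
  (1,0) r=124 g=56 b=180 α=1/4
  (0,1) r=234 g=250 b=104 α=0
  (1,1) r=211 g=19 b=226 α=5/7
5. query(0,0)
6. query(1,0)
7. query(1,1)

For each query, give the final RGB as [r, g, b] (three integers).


(0,1) stack=L1,L2; from [0,0,0]:
L1 α=4/5: [332/5, 132, 48/5]
L2 α=5/6: [1291/15, 319/2, 2749/15]
→ [86, 160, 183]

at x=0,y=0 over L1,L2,L3:
+L1 (α=4/5) → [48/5, 632/5, 416/5]
+L2 (α=7/8) → [6523/40, 8437/40, 6821/40]
+L3 (α=2/3) → [11243/120, 3879/40, 16741/120]
= [94, 97, 140]

at x=1,y=0 over L1,L2,L3:
+L1 (α=1/7) → [167/7, 78/7, 47/7]
+L2 (α=1/2) → [629/14, 459/7, 495/14]
+L3 (α=1/4) → [3623/56, 1769/28, 4005/56]
= [65, 63, 72]

(1,1) stack=L1,L2,L3; from [0,0,0]:
after L1 α=1/5: [72/5, 36, 119/5]
after L2 α=2/5: [266/25, 102, 577/25]
after L3 α=5/7: [26907/175, 299/7, 29404/175]
= [154, 43, 168]


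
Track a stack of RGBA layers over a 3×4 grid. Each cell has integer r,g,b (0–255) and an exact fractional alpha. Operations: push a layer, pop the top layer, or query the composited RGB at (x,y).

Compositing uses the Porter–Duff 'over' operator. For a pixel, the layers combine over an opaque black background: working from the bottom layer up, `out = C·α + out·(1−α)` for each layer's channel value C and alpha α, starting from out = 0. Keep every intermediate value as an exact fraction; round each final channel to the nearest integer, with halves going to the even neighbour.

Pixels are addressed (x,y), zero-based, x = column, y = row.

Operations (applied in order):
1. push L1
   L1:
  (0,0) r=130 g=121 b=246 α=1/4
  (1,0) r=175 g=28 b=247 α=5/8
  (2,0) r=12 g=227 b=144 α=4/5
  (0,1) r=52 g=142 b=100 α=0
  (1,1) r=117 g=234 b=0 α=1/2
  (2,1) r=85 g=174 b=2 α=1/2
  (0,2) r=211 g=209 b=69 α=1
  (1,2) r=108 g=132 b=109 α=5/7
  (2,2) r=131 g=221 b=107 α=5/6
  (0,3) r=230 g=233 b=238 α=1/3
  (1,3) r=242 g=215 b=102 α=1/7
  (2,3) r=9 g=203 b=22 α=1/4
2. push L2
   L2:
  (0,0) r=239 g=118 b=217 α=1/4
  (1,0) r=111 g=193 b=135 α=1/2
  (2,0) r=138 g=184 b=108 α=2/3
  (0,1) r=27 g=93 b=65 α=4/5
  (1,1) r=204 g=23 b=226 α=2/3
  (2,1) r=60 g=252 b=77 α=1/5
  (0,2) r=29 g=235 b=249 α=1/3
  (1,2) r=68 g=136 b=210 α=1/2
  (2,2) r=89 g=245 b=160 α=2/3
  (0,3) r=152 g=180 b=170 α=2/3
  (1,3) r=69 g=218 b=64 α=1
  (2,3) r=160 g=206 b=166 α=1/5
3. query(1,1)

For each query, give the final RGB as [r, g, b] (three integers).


at x=1,y=1 over L1,L2:
+L1 (α=1/2) → [117/2, 117, 0]
+L2 (α=2/3) → [311/2, 163/3, 452/3]
= [156, 54, 151]


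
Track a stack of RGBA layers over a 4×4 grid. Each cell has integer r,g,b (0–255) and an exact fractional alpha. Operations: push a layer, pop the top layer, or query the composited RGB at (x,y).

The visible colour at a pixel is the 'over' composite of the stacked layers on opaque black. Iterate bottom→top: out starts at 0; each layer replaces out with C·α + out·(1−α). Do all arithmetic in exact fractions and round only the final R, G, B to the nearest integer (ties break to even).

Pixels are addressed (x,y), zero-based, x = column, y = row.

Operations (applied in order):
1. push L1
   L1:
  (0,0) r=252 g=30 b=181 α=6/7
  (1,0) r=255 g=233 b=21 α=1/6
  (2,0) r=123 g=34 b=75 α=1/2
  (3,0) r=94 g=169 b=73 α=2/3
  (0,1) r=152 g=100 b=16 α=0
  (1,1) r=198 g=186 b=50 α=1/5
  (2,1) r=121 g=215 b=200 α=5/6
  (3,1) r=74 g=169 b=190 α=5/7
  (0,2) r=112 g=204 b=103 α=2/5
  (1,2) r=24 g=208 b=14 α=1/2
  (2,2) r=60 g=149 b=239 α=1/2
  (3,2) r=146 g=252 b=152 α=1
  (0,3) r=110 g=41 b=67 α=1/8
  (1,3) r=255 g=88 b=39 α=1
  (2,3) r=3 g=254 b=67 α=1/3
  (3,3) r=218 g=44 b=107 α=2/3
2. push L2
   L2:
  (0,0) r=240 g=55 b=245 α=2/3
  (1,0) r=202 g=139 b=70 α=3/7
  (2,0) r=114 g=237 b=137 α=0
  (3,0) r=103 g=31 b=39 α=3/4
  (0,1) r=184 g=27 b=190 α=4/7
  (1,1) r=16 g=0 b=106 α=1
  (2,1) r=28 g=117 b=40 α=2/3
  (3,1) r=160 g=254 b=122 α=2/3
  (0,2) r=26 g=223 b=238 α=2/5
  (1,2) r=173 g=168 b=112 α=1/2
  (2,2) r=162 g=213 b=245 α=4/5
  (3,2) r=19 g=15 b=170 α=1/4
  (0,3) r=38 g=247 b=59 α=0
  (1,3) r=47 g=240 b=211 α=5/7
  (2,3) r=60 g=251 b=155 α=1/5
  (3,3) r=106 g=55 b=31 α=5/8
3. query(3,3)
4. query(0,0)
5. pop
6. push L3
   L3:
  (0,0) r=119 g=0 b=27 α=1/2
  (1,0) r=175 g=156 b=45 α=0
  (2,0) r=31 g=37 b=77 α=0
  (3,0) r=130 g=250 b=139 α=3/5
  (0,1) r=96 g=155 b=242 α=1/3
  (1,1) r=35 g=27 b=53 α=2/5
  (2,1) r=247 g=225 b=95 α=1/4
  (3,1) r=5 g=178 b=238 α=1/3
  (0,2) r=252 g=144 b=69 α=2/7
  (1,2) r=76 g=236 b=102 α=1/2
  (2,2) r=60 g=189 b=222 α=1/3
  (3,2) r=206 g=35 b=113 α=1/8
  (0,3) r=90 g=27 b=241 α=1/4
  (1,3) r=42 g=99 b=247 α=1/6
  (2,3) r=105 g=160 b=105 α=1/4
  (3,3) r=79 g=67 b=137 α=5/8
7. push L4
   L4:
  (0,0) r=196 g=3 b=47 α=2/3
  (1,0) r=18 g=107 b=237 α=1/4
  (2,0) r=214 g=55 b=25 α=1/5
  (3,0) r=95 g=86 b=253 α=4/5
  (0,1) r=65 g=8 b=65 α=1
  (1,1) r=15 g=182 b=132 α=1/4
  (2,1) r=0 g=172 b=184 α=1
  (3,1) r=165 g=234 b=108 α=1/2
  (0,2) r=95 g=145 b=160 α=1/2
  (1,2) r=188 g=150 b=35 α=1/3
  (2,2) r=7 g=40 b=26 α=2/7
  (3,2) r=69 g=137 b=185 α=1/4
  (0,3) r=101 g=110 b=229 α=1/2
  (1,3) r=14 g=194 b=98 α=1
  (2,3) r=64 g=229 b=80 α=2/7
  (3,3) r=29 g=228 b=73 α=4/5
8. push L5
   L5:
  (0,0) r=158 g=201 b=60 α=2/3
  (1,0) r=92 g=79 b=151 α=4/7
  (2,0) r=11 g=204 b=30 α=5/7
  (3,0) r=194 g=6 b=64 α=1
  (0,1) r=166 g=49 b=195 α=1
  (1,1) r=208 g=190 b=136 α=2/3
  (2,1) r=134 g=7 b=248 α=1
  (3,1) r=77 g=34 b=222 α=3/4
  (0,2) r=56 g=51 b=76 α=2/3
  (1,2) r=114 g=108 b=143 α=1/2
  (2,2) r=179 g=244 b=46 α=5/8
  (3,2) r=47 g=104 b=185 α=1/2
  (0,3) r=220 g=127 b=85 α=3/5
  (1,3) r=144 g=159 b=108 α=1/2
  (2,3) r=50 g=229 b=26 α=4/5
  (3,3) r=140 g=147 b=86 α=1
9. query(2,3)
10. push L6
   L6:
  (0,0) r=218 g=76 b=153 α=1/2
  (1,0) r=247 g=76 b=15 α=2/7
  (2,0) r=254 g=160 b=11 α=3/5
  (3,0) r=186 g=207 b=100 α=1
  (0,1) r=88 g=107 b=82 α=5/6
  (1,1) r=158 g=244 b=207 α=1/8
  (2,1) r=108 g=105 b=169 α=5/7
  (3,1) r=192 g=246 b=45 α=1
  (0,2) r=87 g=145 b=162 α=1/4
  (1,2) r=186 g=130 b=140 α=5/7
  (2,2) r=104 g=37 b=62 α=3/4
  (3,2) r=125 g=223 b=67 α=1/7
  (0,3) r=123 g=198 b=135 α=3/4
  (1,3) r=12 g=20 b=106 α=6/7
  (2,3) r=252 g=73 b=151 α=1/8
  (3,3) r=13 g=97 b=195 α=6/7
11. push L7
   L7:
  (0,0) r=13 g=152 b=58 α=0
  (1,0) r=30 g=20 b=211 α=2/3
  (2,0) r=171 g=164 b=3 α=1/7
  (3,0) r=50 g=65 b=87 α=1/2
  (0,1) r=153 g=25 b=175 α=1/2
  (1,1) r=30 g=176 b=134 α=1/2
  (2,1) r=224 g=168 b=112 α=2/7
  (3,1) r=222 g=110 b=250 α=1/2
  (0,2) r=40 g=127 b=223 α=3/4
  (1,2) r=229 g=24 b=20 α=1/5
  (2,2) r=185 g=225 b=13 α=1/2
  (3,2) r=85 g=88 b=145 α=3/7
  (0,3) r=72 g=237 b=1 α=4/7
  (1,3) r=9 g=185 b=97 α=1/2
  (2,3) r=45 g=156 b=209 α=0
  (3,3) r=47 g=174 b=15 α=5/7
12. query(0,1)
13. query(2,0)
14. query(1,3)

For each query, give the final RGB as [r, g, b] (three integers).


(3,3) stack=L1,L2; from [0,0,0]:
+L1 (α=2/3) → [436/3, 88/3, 214/3]
+L2 (α=5/8) → [483/4, 363/8, 369/8]
= [121, 45, 46]

query (0,0) [L1,L2] — begin 0,0,0
+L1 (α=6/7) → [216, 180/7, 1086/7]
+L2 (α=2/3) → [232, 950/21, 4516/21]
rounded: [232, 45, 215]

query (2,3) [L1,L3,L4,L5] — begin 0,0,0
after L1 α=1/3: [1, 254/3, 67/3]
after L3 α=1/4: [27, 207/2, 43]
after L4 α=2/7: [263/7, 1951/14, 375/7]
after L5 α=4/5: [1663/35, 2955/14, 1103/35]
rounded: [48, 211, 32]

(0,1) stack=L1,L3,L4,L5,L6,L7; from [0,0,0]:
L1 α=0: [0, 0, 0]
L3 α=1/3: [32, 155/3, 242/3]
L4 α=1: [65, 8, 65]
L5 α=1: [166, 49, 195]
L6 α=5/6: [101, 292/3, 605/6]
L7 α=1/2: [127, 367/6, 1655/12]
rounded: [127, 61, 138]

query (2,0) [L1,L3,L4,L5,L6,L7] — begin 0,0,0
after L1 α=1/2: [123/2, 17, 75/2]
after L3 α=0: [123/2, 17, 75/2]
after L4 α=1/5: [92, 123/5, 35]
after L5 α=5/7: [239/7, 5346/35, 220/7]
after L6 α=3/5: [5812/35, 27492/175, 671/35]
after L7 α=1/7: [40857/245, 193652/1225, 4131/245]
→ [167, 158, 17]

at x=1,y=3 over L1,L3,L4,L5,L6,L7:
L1 α=1: [255, 88, 39]
L3 α=1/6: [439/2, 539/6, 221/3]
L4 α=1: [14, 194, 98]
L5 α=1/2: [79, 353/2, 103]
L6 α=6/7: [151/7, 593/14, 739/7]
L7 α=1/2: [107/7, 3183/28, 709/7]
= [15, 114, 101]


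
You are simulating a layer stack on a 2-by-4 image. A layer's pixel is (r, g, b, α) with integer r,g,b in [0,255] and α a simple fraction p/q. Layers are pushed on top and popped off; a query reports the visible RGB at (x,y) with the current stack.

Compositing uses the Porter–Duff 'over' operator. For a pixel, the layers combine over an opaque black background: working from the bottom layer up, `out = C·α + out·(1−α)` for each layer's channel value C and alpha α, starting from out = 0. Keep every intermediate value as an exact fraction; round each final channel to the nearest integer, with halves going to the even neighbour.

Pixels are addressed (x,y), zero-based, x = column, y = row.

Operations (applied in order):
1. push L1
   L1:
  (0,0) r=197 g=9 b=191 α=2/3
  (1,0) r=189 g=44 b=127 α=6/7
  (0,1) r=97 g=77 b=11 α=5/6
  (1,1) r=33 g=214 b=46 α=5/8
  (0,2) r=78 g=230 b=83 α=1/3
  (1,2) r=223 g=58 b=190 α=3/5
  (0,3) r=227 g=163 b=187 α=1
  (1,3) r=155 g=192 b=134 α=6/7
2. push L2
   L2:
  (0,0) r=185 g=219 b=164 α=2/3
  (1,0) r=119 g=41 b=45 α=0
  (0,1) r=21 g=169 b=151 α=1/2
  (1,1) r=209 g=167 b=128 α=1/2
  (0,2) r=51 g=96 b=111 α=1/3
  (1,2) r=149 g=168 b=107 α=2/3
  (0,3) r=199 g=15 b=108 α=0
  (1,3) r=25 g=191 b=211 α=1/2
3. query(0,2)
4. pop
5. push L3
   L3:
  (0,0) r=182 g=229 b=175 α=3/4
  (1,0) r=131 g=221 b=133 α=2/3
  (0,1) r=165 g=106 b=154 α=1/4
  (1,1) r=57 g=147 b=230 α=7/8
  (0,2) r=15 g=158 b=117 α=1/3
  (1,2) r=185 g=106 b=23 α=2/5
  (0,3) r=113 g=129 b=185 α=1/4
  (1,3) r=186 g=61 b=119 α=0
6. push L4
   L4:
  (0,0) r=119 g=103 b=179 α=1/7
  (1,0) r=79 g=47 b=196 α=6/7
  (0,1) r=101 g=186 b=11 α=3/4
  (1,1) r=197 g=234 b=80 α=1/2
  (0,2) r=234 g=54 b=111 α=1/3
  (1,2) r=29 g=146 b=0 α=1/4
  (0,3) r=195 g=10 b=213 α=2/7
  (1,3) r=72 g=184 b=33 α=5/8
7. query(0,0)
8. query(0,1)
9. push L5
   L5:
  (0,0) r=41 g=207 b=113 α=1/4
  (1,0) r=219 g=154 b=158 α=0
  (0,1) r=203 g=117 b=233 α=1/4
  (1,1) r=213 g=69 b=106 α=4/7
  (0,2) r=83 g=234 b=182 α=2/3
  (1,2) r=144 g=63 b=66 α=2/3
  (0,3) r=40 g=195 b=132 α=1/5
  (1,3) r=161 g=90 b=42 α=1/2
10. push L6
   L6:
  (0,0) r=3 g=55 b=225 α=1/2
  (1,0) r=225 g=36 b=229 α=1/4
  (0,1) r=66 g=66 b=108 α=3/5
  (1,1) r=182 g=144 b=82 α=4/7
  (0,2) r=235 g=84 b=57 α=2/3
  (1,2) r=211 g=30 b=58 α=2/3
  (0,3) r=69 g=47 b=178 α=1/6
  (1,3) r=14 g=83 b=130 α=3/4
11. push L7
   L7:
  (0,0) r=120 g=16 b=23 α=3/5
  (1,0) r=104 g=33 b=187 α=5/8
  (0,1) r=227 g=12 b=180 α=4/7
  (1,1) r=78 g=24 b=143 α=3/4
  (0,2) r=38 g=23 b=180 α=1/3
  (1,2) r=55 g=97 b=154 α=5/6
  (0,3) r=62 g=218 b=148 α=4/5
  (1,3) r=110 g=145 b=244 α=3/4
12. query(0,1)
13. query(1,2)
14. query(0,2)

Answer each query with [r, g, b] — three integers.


query (0,2) [L1,L2] — begin 0,0,0
L1 α=1/3: [26, 230/3, 83/3]
L2 α=1/3: [103/3, 748/9, 499/9]
rounded: [34, 83, 55]

at x=0,y=0 over L1,L3,L4:
after L1 α=2/3: [394/3, 6, 382/3]
after L3 α=3/4: [508/3, 693/4, 1957/12]
after L4 α=1/7: [1135/7, 2285/14, 2315/14]
= [162, 163, 165]

query (0,1) [L1,L3,L4] — begin 0,0,0
after L1 α=5/6: [485/6, 385/6, 55/6]
after L3 α=1/4: [815/8, 597/8, 363/8]
after L4 α=3/4: [3239/32, 5061/32, 627/32]
→ [101, 158, 20]

(0,1) stack=L1,L3,L4,L5,L6,L7; from [0,0,0]:
after L1 α=5/6: [485/6, 385/6, 55/6]
after L3 α=1/4: [815/8, 597/8, 363/8]
after L4 α=3/4: [3239/32, 5061/32, 627/32]
after L5 α=1/4: [16213/128, 18927/128, 9337/128]
after L6 α=3/5: [5777/64, 31599/320, 30073/320]
after L7 α=4/7: [75443/448, 110157/2240, 320619/2240]
→ [168, 49, 143]

at x=1,y=2 over L1,L3,L4,L5,L6,L7:
after L1 α=3/5: [669/5, 174/5, 114]
after L3 α=2/5: [3857/25, 1582/25, 388/5]
after L4 α=1/4: [3074/25, 2099/25, 291/5]
after L5 α=2/3: [10274/75, 5249/75, 317/5]
after L6 α=2/3: [41924/225, 9749/225, 299/5]
after L7 α=5/6: [103799/1350, 59437/675, 1383/10]
= [77, 88, 138]

(0,2) stack=L1,L3,L4,L5,L6,L7; from [0,0,0]:
+L1 (α=1/3) → [26, 230/3, 83/3]
+L3 (α=1/3) → [67/3, 934/9, 517/9]
+L4 (α=1/3) → [836/9, 2354/27, 2033/27]
+L5 (α=2/3) → [2330/27, 14990/81, 11861/81]
+L6 (α=2/3) → [15020/81, 28598/243, 21095/243]
+L7 (α=1/3) → [33118/243, 62785/729, 85930/729]
→ [136, 86, 118]


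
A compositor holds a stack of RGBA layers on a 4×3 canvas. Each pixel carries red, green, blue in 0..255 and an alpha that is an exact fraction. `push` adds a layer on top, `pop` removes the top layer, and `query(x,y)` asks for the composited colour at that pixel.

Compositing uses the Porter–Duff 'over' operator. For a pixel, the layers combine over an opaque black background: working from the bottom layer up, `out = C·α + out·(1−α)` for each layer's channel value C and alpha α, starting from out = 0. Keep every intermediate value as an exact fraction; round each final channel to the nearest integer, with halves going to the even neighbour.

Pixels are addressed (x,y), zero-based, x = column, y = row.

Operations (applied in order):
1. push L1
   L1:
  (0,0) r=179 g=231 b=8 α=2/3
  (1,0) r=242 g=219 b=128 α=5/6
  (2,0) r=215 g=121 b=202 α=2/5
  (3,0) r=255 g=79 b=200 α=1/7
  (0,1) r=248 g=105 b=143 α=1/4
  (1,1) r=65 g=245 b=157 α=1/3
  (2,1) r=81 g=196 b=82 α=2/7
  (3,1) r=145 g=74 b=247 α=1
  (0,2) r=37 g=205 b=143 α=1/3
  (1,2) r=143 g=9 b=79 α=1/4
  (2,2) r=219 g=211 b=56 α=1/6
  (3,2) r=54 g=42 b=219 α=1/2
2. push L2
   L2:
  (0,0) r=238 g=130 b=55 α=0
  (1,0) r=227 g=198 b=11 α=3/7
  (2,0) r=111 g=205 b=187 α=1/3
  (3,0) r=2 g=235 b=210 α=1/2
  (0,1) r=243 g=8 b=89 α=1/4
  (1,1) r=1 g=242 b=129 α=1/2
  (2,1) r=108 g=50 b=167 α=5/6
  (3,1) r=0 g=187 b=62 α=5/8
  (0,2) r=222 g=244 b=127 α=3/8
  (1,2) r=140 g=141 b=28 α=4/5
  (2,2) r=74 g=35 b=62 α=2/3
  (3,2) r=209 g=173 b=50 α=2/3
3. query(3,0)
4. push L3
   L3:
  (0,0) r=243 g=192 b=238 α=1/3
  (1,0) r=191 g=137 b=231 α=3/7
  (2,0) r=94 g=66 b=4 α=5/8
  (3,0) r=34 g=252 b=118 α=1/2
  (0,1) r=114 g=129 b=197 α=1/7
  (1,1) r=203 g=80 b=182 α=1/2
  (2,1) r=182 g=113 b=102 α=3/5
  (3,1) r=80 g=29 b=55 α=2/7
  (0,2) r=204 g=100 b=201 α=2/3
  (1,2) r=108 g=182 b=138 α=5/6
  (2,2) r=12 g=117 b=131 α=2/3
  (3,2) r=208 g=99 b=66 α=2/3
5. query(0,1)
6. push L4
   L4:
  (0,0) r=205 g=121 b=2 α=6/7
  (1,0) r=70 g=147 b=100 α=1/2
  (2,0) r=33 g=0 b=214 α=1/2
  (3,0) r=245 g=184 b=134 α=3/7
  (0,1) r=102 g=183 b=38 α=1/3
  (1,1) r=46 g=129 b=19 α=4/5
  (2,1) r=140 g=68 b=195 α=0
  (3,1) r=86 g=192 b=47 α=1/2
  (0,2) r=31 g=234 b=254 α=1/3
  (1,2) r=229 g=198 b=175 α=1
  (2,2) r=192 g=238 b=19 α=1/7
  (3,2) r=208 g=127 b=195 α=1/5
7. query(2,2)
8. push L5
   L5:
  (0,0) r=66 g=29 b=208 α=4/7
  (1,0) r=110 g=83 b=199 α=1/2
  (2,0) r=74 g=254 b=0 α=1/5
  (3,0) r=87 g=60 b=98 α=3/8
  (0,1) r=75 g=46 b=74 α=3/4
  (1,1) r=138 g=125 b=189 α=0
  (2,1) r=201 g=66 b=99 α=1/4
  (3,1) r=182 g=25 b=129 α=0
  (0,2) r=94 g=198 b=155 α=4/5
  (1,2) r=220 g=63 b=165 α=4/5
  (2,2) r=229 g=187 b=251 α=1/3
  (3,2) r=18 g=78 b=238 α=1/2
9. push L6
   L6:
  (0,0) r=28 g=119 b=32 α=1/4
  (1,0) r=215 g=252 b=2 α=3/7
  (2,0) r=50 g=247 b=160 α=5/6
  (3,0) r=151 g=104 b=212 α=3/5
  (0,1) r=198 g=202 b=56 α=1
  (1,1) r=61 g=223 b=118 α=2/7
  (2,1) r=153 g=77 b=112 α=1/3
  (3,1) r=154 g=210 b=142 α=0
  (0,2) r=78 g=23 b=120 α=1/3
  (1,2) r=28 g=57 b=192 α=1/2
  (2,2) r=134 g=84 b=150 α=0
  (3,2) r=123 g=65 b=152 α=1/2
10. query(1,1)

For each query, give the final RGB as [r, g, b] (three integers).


query (3,0) [L1,L2] — begin 0,0,0
+L1 (α=1/7) → [255/7, 79/7, 200/7]
+L2 (α=1/2) → [269/14, 862/7, 835/7]
→ [19, 123, 119]

at x=0,y=1 over L1,L2,L3:
L1 α=1/4: [62, 105/4, 143/4]
L2 α=1/4: [429/4, 347/16, 785/16]
L3 α=1/7: [1515/14, 2073/56, 3931/56]
= [108, 37, 70]

at x=2,y=2 over L1,L2,L3,L4:
L1 α=1/6: [73/2, 211/6, 28/3]
L2 α=2/3: [123/2, 631/18, 400/9]
L3 α=2/3: [57/2, 4843/54, 2758/27]
L4 α=1/7: [363/7, 6985/63, 5687/63]
rounded: [52, 111, 90]

query (1,1) [L1,L2,L3,L4,L5,L6] — begin 0,0,0
+L1 (α=1/3) → [65/3, 245/3, 157/3]
+L2 (α=1/2) → [34/3, 971/6, 272/3]
+L3 (α=1/2) → [643/6, 1451/12, 409/3]
+L4 (α=4/5) → [1747/30, 7643/60, 637/15]
+L5 (α=0) → [1747/30, 7643/60, 637/15]
+L6 (α=2/7) → [2479/42, 12995/84, 1345/21]
→ [59, 155, 64]
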